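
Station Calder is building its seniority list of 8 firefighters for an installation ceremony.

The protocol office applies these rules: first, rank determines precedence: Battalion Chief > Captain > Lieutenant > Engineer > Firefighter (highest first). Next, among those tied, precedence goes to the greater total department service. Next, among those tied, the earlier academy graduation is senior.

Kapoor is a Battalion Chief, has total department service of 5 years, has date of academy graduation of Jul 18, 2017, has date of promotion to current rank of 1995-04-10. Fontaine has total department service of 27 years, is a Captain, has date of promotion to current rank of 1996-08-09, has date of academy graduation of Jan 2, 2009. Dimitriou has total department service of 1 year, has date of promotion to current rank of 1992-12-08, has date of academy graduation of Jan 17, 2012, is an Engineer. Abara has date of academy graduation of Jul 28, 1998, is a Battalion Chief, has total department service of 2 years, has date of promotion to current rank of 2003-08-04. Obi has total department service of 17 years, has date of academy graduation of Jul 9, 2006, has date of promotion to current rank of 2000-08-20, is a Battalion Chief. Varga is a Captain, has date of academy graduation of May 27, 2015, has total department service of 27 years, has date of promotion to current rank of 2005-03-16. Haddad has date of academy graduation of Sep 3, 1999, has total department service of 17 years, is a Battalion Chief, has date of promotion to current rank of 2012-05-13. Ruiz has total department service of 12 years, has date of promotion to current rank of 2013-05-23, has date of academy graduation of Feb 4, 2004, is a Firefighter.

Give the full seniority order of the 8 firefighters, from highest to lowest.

Haddad, Obi, Kapoor, Abara, Fontaine, Varga, Dimitriou, Ruiz

By rank: Haddad, Obi, Kapoor and Abara (Battalion Chief); then Fontaine and Varga (Captain); then Dimitriou (Engineer); then Ruiz (Firefighter).
Among Haddad, Obi, Kapoor and Abara, by total department service (higher first): Haddad and Obi (17 years) before Kapoor (5 years) before Abara (2 years).
Among Haddad and Obi, by date of academy graduation (earlier first): Haddad (Sep 3, 1999) before Obi (Jul 9, 2006).
Fontaine and Varga both have total department service 27 years, so the next rule applies.
Among Fontaine and Varga, by date of academy graduation (earlier first): Fontaine (Jan 2, 2009) before Varga (May 27, 2015).
Full order: Haddad, Obi, Kapoor, Abara, Fontaine, Varga, Dimitriou, Ruiz.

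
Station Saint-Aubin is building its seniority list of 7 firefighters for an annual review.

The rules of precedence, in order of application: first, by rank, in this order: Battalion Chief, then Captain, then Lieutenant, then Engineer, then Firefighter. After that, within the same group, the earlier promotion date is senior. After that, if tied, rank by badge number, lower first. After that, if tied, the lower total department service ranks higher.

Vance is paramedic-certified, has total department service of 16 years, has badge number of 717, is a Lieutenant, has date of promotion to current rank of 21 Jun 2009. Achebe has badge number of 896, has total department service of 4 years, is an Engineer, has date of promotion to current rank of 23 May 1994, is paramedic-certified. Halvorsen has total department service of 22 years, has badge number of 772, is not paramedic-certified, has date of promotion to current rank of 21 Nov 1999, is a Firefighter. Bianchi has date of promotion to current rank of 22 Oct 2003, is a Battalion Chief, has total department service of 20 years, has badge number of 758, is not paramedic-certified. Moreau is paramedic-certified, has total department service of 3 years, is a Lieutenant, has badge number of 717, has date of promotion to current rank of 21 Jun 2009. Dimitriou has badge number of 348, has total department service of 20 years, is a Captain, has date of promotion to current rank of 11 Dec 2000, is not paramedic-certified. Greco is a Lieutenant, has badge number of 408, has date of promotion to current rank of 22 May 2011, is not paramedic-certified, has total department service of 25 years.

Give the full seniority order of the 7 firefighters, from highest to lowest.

Bianchi, Dimitriou, Moreau, Vance, Greco, Achebe, Halvorsen

By rank: Bianchi (Battalion Chief); then Dimitriou (Captain); then Moreau, Vance and Greco (Lieutenant); then Achebe (Engineer); then Halvorsen (Firefighter).
Among Moreau, Vance and Greco, by date of promotion to current rank (earlier first): Moreau and Vance (21 Jun 2009) before Greco (22 May 2011).
Moreau and Vance both have badge number 717, so the next rule applies.
Among Moreau and Vance, by total department service (lower first): Moreau (3 years) before Vance (16 years).
Full order: Bianchi, Dimitriou, Moreau, Vance, Greco, Achebe, Halvorsen.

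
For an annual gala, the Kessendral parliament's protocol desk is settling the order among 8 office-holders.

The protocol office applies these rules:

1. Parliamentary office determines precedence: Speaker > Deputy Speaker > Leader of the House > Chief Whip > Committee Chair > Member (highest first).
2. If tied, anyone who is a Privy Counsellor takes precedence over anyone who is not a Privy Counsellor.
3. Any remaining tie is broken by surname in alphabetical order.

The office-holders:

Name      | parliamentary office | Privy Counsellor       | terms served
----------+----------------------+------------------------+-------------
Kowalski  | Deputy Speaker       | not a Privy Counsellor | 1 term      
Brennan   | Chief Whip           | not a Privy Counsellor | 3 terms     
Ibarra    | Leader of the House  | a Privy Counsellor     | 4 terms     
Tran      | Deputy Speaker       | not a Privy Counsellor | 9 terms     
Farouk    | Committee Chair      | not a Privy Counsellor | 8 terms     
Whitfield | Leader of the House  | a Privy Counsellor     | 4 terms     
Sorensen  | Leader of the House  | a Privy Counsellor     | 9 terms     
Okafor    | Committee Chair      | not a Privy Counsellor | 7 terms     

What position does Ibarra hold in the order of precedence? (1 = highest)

3

By parliamentary office: Kowalski and Tran (Deputy Speaker); then Ibarra, Sorensen and Whitfield (Leader of the House); then Brennan (Chief Whip); then Farouk and Okafor (Committee Chair).
Kowalski and Tran are each not a Privy Counsellor, so the next rule applies.
Among Kowalski and Tran, alphabetically by surname: Kowalski before Tran.
Ibarra, Sorensen and Whitfield are each a Privy Counsellor, so the next rule applies.
Among Ibarra, Sorensen and Whitfield, alphabetically by surname: Ibarra before Sorensen before Whitfield.
Farouk and Okafor are each not a Privy Counsellor, so the next rule applies.
Among Farouk and Okafor, alphabetically by surname: Farouk before Okafor.
Order: Kowalski, Tran, Ibarra, Sorensen, Whitfield, Brennan, Farouk, Okafor. So position 3.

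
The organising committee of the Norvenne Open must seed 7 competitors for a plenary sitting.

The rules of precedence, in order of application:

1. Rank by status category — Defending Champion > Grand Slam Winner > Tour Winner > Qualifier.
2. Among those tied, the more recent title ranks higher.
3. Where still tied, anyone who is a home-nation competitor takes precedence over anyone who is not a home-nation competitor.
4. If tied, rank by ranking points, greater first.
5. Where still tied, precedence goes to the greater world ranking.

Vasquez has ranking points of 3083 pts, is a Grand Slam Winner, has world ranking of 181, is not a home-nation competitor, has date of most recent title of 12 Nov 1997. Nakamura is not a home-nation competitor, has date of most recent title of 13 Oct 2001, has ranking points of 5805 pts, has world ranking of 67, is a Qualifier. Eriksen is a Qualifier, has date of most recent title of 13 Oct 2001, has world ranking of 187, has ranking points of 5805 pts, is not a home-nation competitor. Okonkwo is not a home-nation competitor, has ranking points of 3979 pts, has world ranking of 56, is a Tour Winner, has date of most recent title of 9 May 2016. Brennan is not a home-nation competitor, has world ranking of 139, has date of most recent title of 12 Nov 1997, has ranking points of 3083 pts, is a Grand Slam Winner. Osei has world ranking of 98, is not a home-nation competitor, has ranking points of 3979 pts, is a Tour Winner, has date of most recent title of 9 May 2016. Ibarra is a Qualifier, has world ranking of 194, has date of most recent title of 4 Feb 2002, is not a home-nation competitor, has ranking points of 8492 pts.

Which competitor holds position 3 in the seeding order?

Osei

By status category: Vasquez and Brennan (Grand Slam Winner); then Osei and Okonkwo (Tour Winner); then Ibarra, Eriksen and Nakamura (Qualifier).
Vasquez and Brennan both have date of most recent title 12 Nov 1997, so the next rule applies.
Vasquez and Brennan are each not a home-nation competitor, so the next rule applies.
Vasquez and Brennan both have ranking points 3083 pts, so the next rule applies.
Among Vasquez and Brennan, by world ranking (higher first): Vasquez (181) before Brennan (139).
Osei and Okonkwo both have date of most recent title 9 May 2016, so the next rule applies.
Osei and Okonkwo are each not a home-nation competitor, so the next rule applies.
Osei and Okonkwo both have ranking points 3979 pts, so the next rule applies.
Among Osei and Okonkwo, by world ranking (higher first): Osei (98) before Okonkwo (56).
Among Ibarra, Eriksen and Nakamura, by date of most recent title (later first): Ibarra (4 Feb 2002) before Eriksen and Nakamura (13 Oct 2001).
Eriksen and Nakamura are each not a home-nation competitor, so the next rule applies.
Eriksen and Nakamura both have ranking points 5805 pts, so the next rule applies.
Among Eriksen and Nakamura, by world ranking (higher first): Eriksen (187) before Nakamura (67).
Order: Vasquez, Brennan, Osei, Okonkwo, Ibarra, Eriksen, Nakamura.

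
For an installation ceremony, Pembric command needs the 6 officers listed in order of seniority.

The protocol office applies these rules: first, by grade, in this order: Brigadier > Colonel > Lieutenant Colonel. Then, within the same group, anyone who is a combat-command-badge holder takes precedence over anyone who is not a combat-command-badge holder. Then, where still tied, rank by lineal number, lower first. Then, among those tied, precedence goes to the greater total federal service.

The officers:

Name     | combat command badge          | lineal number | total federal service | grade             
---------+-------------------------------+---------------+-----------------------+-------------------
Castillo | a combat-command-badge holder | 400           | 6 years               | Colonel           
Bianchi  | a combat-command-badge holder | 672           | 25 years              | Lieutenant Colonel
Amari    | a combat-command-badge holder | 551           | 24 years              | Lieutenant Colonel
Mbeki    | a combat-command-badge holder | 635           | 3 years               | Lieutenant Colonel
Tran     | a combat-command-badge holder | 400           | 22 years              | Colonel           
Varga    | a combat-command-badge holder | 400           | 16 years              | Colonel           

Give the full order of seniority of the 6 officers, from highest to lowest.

Tran, Varga, Castillo, Amari, Mbeki, Bianchi

By grade: Tran, Varga and Castillo (Colonel); then Amari, Mbeki and Bianchi (Lieutenant Colonel).
Tran, Varga and Castillo are each a combat-command-badge holder, so the next rule applies.
Tran, Varga and Castillo all have lineal number 400, so the next rule applies.
Among Tran, Varga and Castillo, by total federal service (higher first): Tran (22 years) before Varga (16 years) before Castillo (6 years).
Amari, Mbeki and Bianchi are each a combat-command-badge holder, so the next rule applies.
Among Amari, Mbeki and Bianchi, by lineal number (lower first): Amari (551) before Mbeki (635) before Bianchi (672).
Full order: Tran, Varga, Castillo, Amari, Mbeki, Bianchi.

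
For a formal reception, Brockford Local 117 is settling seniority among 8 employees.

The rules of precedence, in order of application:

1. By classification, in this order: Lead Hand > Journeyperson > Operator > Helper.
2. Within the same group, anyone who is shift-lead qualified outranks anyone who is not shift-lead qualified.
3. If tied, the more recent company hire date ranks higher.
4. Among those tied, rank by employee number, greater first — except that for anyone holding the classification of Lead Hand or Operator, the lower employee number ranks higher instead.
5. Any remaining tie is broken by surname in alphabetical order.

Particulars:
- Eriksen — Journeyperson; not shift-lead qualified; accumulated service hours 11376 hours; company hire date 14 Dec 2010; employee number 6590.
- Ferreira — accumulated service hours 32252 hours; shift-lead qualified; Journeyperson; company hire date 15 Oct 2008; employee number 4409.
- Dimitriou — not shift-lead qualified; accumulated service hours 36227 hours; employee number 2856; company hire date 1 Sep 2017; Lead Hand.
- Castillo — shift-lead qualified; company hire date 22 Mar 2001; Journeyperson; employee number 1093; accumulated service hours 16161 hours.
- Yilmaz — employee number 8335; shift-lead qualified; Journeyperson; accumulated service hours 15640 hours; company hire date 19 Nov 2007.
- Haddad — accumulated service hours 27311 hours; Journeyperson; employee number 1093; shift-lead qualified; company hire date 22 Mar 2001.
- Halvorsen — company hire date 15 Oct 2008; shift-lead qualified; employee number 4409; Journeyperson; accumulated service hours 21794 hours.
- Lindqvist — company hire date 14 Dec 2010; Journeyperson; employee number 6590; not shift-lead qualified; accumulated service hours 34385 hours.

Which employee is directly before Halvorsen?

By classification: Dimitriou (Lead Hand); then Ferreira, Halvorsen, Yilmaz, Castillo, Haddad, Eriksen and Lindqvist (Journeyperson).
Among Ferreira, Halvorsen, Yilmaz, Castillo, Haddad, Eriksen and Lindqvist, shift-lead qualified before not shift-lead qualified: Ferreira, Halvorsen, Yilmaz, Castillo and Haddad (shift-lead qualified) before Eriksen and Lindqvist (not shift-lead qualified).
Among Ferreira, Halvorsen, Yilmaz, Castillo and Haddad, by company hire date (later first): Ferreira and Halvorsen (15 Oct 2008) before Yilmaz (19 Nov 2007) before Castillo and Haddad (22 Mar 2001).
Ferreira and Halvorsen both have employee number 4409, so the next rule applies.
Among Ferreira and Halvorsen, alphabetically by surname: Ferreira before Halvorsen.
Castillo and Haddad both have employee number 1093, so the next rule applies.
Among Castillo and Haddad, alphabetically by surname: Castillo before Haddad.
Eriksen and Lindqvist both have company hire date 14 Dec 2010, so the next rule applies.
Eriksen and Lindqvist both have employee number 6590, so the next rule applies.
Among Eriksen and Lindqvist, alphabetically by surname: Eriksen before Lindqvist.
Order: Dimitriou, Ferreira, Halvorsen, Yilmaz, Castillo, Haddad, Eriksen, Lindqvist.

Ferreira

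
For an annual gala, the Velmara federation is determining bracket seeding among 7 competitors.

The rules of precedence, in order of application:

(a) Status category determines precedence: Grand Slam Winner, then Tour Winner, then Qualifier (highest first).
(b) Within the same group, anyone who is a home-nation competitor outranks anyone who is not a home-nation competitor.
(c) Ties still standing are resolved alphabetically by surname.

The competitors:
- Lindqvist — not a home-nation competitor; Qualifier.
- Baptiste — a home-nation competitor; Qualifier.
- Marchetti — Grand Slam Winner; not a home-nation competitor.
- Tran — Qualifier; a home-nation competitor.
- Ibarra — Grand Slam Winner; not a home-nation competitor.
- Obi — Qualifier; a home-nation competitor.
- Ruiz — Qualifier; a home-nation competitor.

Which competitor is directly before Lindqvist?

By status category: Ibarra and Marchetti (Grand Slam Winner); then Baptiste, Obi, Ruiz, Tran and Lindqvist (Qualifier).
Ibarra and Marchetti are each not a home-nation competitor, so the next rule applies.
Among Ibarra and Marchetti, alphabetically by surname: Ibarra before Marchetti.
Among Baptiste, Obi, Ruiz, Tran and Lindqvist, a home-nation competitor before not a home-nation competitor: Baptiste, Obi, Ruiz and Tran (a home-nation competitor) before Lindqvist (not a home-nation competitor).
Among Baptiste, Obi, Ruiz and Tran, alphabetically by surname: Baptiste before Obi before Ruiz before Tran.
Order: Ibarra, Marchetti, Baptiste, Obi, Ruiz, Tran, Lindqvist.

Tran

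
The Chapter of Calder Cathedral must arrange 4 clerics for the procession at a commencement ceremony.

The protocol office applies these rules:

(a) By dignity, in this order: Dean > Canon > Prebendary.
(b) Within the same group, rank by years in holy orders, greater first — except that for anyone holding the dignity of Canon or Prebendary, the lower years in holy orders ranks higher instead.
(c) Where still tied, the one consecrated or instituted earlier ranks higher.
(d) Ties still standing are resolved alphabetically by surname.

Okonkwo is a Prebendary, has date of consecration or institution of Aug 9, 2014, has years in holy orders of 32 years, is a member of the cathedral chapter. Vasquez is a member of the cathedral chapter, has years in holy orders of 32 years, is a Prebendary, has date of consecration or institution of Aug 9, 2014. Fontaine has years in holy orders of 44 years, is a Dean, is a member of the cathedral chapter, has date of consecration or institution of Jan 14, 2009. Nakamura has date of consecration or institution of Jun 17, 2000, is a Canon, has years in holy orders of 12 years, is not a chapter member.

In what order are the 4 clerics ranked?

By dignity: Fontaine (Dean); then Nakamura (Canon); then Okonkwo and Vasquez (Prebendary).
Okonkwo and Vasquez both have years in holy orders 32 years, so the next rule applies.
Okonkwo and Vasquez both have date of consecration or institution Aug 9, 2014, so the next rule applies.
Among Okonkwo and Vasquez, alphabetically by surname: Okonkwo before Vasquez.
Full order: Fontaine, Nakamura, Okonkwo, Vasquez.

Fontaine, Nakamura, Okonkwo, Vasquez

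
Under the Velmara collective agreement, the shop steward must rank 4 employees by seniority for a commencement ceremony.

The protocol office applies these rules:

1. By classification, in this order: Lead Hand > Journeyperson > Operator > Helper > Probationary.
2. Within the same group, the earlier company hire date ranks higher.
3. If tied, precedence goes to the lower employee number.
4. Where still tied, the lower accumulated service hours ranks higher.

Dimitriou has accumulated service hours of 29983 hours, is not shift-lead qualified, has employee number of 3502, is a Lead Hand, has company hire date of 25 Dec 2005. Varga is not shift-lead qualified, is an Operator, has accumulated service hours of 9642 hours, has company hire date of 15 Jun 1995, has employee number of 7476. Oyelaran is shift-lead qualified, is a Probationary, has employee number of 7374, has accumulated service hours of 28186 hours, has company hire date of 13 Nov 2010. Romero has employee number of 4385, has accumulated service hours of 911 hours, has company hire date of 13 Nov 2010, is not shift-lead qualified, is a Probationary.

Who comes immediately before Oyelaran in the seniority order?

By classification: Dimitriou (Lead Hand); then Varga (Operator); then Romero and Oyelaran (Probationary).
Romero and Oyelaran both have company hire date 13 Nov 2010, so the next rule applies.
Among Romero and Oyelaran, by employee number (lower first): Romero (4385) before Oyelaran (7374).
Order: Dimitriou, Varga, Romero, Oyelaran.

Romero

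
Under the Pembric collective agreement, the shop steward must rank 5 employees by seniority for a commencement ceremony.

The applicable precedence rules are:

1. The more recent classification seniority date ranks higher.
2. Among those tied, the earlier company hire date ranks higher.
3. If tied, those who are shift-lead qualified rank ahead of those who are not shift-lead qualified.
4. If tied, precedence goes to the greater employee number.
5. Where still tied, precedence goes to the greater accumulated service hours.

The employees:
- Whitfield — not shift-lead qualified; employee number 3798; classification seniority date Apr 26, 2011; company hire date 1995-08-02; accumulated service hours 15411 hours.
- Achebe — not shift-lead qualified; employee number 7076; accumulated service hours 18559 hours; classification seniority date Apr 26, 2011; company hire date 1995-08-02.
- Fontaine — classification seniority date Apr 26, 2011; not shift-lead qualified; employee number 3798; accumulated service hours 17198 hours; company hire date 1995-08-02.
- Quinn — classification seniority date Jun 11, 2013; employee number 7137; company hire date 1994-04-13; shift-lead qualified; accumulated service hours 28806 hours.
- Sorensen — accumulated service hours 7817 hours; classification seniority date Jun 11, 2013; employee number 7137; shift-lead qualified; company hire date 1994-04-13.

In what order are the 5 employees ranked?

By classification seniority date (later first): Quinn and Sorensen (both Jun 11, 2013); then Achebe, Fontaine and Whitfield (each Apr 26, 2011).
Quinn and Sorensen both have company hire date 1994-04-13, so the next rule applies.
Quinn and Sorensen are each shift-lead qualified, so the next rule applies.
Quinn and Sorensen both have employee number 7137, so the next rule applies.
Among Quinn and Sorensen, by accumulated service hours (higher first): Quinn (28806 hours) before Sorensen (7817 hours).
Achebe, Fontaine and Whitfield all have company hire date 1995-08-02, so the next rule applies.
Achebe, Fontaine and Whitfield are each not shift-lead qualified, so the next rule applies.
Among Achebe, Fontaine and Whitfield, by employee number (higher first): Achebe (7076) before Fontaine and Whitfield (3798).
Among Fontaine and Whitfield, by accumulated service hours (higher first): Fontaine (17198 hours) before Whitfield (15411 hours).
Full order: Quinn, Sorensen, Achebe, Fontaine, Whitfield.

Quinn, Sorensen, Achebe, Fontaine, Whitfield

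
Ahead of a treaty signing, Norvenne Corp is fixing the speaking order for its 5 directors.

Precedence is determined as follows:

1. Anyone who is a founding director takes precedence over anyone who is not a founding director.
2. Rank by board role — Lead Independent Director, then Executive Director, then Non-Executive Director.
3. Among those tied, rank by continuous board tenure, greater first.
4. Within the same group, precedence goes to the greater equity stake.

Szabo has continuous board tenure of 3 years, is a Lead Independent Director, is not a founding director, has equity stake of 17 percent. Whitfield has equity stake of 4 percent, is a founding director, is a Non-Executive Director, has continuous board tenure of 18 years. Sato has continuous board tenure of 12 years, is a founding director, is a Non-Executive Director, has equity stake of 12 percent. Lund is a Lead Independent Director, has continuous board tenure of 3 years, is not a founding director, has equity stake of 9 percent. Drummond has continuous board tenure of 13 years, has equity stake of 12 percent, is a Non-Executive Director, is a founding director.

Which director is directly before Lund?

By the first rule: Whitfield, Drummond and Sato (each a founding director); then Szabo and Lund (both not a founding director).
Whitfield, Drummond and Sato are each Non-Executive Director, so the next rule applies.
Among Whitfield, Drummond and Sato, by continuous board tenure (higher first): Whitfield (18 years) before Drummond (13 years) before Sato (12 years).
Szabo and Lund are each Lead Independent Director, so the next rule applies.
Szabo and Lund both have continuous board tenure 3 years, so the next rule applies.
Among Szabo and Lund, by equity stake (higher first): Szabo (17 percent) before Lund (9 percent).
Order: Whitfield, Drummond, Sato, Szabo, Lund.

Szabo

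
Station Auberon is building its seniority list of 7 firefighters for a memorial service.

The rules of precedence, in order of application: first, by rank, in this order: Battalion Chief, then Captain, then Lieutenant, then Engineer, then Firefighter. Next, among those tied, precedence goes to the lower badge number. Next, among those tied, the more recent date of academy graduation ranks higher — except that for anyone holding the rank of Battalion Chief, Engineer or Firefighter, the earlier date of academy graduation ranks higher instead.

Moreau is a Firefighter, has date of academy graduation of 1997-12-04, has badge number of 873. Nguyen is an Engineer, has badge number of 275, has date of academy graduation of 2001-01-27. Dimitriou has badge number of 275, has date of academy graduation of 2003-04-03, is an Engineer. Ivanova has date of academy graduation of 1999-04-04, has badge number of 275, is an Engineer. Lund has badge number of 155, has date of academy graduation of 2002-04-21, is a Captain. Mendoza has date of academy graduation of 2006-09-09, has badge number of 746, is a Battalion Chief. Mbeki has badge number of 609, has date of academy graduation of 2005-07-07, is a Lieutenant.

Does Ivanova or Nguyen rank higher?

By rank: Mendoza (Battalion Chief); then Lund (Captain); then Mbeki (Lieutenant); then Ivanova, Nguyen and Dimitriou (Engineer); then Moreau (Firefighter).
Ivanova, Nguyen and Dimitriou all have badge number 275, so the next rule applies.
Among Ivanova, Nguyen and Dimitriou, by date of academy graduation (earlier first) (reversed rule for this group): Ivanova (1999-04-04) before Nguyen (2001-01-27) before Dimitriou (2003-04-03).
So Ivanova takes precedence.

Ivanova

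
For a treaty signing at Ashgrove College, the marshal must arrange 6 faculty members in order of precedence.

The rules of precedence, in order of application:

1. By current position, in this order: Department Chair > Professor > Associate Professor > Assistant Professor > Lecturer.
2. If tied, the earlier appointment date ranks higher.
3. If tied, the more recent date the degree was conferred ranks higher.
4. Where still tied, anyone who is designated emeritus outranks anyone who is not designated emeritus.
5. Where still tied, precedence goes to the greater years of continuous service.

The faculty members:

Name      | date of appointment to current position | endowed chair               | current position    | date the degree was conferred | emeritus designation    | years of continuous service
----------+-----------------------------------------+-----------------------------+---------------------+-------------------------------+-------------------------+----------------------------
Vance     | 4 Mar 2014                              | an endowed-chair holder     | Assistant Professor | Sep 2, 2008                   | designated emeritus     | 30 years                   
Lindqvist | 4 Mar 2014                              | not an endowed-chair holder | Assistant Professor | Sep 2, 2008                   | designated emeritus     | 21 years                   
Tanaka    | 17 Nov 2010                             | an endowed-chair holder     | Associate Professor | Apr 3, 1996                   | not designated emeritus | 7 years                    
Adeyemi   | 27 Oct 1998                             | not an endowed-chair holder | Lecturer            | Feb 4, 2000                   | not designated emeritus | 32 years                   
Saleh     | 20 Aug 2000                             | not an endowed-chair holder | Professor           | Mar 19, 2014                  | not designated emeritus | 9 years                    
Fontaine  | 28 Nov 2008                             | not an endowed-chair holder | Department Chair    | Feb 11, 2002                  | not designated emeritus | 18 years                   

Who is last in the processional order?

By current position: Fontaine (Department Chair); then Saleh (Professor); then Tanaka (Associate Professor); then Vance and Lindqvist (Assistant Professor); then Adeyemi (Lecturer).
Vance and Lindqvist both have date of appointment to current position 4 Mar 2014, so the next rule applies.
Vance and Lindqvist both have date the degree was conferred Sep 2, 2008, so the next rule applies.
Vance and Lindqvist are each designated emeritus, so the next rule applies.
Among Vance and Lindqvist, by years of continuous service (higher first): Vance (30 years) before Lindqvist (21 years).
Order: Fontaine, Saleh, Tanaka, Vance, Lindqvist, Adeyemi.

Adeyemi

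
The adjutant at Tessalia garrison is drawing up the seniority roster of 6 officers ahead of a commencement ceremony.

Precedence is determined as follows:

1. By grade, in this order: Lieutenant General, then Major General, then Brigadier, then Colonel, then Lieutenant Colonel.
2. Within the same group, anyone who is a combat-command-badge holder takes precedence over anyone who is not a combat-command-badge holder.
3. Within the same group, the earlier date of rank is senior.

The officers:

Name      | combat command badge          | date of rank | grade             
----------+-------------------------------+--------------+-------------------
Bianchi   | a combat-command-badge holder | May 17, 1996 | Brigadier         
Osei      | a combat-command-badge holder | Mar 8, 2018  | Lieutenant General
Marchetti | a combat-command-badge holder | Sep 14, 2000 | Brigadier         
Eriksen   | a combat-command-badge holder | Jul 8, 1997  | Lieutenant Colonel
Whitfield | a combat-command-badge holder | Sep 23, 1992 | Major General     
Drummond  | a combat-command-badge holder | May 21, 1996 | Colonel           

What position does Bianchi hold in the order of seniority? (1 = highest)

By grade: Osei (Lieutenant General); then Whitfield (Major General); then Bianchi and Marchetti (Brigadier); then Drummond (Colonel); then Eriksen (Lieutenant Colonel).
Bianchi and Marchetti are each a combat-command-badge holder, so the next rule applies.
Among Bianchi and Marchetti, by date of rank (earlier first): Bianchi (May 17, 1996) before Marchetti (Sep 14, 2000).
Order: Osei, Whitfield, Bianchi, Marchetti, Drummond, Eriksen. So position 3.

3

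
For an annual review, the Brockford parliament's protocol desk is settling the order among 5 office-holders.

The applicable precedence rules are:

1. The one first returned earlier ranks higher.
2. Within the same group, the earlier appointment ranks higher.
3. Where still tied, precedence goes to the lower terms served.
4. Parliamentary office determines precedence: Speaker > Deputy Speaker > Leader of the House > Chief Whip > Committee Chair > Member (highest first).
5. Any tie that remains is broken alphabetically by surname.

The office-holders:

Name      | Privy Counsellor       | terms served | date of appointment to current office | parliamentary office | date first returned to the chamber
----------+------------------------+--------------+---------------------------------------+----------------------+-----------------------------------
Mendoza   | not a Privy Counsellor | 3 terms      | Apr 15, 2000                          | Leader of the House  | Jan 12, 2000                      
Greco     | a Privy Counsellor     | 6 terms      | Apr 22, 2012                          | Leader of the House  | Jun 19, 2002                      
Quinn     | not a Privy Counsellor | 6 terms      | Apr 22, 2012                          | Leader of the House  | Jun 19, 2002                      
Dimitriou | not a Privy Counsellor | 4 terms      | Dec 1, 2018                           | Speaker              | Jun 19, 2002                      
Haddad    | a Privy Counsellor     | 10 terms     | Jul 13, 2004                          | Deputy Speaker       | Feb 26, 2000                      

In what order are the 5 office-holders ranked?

Mendoza, Haddad, Greco, Quinn, Dimitriou

By date first returned to the chamber (earlier first): Mendoza (Jan 12, 2000); then Haddad (Feb 26, 2000); then Greco, Quinn and Dimitriou (each Jun 19, 2002).
Among Greco, Quinn and Dimitriou, by date of appointment to current office (earlier first): Greco and Quinn (Apr 22, 2012) before Dimitriou (Dec 1, 2018).
Greco and Quinn both have terms served 6 terms, so the next rule applies.
Greco and Quinn are each Leader of the House, so the next rule applies.
Among Greco and Quinn, alphabetically by surname: Greco before Quinn.
Full order: Mendoza, Haddad, Greco, Quinn, Dimitriou.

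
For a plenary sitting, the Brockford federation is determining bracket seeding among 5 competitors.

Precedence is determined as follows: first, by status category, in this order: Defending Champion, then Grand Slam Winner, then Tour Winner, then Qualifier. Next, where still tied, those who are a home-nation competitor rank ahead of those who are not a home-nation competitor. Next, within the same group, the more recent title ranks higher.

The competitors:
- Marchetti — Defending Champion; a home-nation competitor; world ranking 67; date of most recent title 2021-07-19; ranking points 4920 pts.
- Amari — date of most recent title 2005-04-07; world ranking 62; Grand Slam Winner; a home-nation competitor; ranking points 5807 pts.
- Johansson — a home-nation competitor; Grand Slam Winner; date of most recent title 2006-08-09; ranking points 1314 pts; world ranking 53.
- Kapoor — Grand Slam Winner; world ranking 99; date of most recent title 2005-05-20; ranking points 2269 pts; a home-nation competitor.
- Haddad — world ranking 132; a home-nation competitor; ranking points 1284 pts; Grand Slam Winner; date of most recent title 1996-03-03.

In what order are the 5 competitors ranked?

Marchetti, Johansson, Kapoor, Amari, Haddad

By status category: Marchetti (Defending Champion); then Johansson, Kapoor, Amari and Haddad (Grand Slam Winner).
Johansson, Kapoor, Amari and Haddad are each a home-nation competitor, so the next rule applies.
Among Johansson, Kapoor, Amari and Haddad, by date of most recent title (later first): Johansson (2006-08-09) before Kapoor (2005-05-20) before Amari (2005-04-07) before Haddad (1996-03-03).
Full order: Marchetti, Johansson, Kapoor, Amari, Haddad.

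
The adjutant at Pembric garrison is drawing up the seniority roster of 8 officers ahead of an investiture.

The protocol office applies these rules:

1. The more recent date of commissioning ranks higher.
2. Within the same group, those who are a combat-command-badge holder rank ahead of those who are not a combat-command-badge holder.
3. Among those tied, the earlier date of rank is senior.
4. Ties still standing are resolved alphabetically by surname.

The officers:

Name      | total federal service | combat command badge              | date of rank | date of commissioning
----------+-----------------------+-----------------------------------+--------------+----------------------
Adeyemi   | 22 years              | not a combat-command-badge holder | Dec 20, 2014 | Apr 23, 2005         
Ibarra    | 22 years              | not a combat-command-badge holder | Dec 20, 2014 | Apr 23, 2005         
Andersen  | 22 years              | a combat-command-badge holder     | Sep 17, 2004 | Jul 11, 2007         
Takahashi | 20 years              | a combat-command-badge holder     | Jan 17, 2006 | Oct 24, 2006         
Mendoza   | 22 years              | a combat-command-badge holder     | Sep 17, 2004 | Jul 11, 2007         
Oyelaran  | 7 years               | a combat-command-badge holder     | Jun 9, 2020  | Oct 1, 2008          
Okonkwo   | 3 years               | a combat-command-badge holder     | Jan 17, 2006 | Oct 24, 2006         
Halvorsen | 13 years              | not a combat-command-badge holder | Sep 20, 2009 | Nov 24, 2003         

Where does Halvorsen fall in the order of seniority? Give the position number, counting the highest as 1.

By date of commissioning (later first): Oyelaran (Oct 1, 2008); then Andersen and Mendoza (both Jul 11, 2007); then Okonkwo and Takahashi (both Oct 24, 2006); then Adeyemi and Ibarra (both Apr 23, 2005); then Halvorsen (Nov 24, 2003).
Andersen and Mendoza are each a combat-command-badge holder, so the next rule applies.
Andersen and Mendoza both have date of rank Sep 17, 2004, so the next rule applies.
Among Andersen and Mendoza, alphabetically by surname: Andersen before Mendoza.
Okonkwo and Takahashi are each a combat-command-badge holder, so the next rule applies.
Okonkwo and Takahashi both have date of rank Jan 17, 2006, so the next rule applies.
Among Okonkwo and Takahashi, alphabetically by surname: Okonkwo before Takahashi.
Adeyemi and Ibarra are each not a combat-command-badge holder, so the next rule applies.
Adeyemi and Ibarra both have date of rank Dec 20, 2014, so the next rule applies.
Among Adeyemi and Ibarra, alphabetically by surname: Adeyemi before Ibarra.
Order: Oyelaran, Andersen, Mendoza, Okonkwo, Takahashi, Adeyemi, Ibarra, Halvorsen. So position 8.

8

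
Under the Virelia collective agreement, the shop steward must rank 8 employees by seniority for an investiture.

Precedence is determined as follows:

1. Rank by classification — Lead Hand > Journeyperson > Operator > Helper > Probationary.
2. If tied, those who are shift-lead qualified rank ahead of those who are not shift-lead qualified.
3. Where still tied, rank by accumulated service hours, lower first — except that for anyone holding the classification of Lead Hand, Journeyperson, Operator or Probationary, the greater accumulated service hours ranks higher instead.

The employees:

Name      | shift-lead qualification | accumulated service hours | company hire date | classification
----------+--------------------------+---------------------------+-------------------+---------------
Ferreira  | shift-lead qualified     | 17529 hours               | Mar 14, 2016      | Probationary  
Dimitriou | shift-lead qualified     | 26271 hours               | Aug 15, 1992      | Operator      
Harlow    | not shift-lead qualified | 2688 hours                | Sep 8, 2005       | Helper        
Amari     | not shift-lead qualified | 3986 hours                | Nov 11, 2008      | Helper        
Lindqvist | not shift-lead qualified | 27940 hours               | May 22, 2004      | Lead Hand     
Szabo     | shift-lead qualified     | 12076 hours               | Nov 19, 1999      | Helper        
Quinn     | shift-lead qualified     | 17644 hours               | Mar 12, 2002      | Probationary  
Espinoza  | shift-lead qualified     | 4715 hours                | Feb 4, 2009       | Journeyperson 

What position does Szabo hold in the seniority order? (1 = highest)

By classification: Lindqvist (Lead Hand); then Espinoza (Journeyperson); then Dimitriou (Operator); then Szabo, Harlow and Amari (Helper); then Quinn and Ferreira (Probationary).
Among Szabo, Harlow and Amari, shift-lead qualified before not shift-lead qualified: Szabo (shift-lead qualified) before Harlow and Amari (not shift-lead qualified).
Among Harlow and Amari, by accumulated service hours (lower first): Harlow (2688 hours) before Amari (3986 hours).
Quinn and Ferreira are each shift-lead qualified, so the next rule applies.
Among Quinn and Ferreira, by accumulated service hours (higher first) (reversed rule for this group): Quinn (17644 hours) before Ferreira (17529 hours).
Order: Lindqvist, Espinoza, Dimitriou, Szabo, Harlow, Amari, Quinn, Ferreira. So position 4.

4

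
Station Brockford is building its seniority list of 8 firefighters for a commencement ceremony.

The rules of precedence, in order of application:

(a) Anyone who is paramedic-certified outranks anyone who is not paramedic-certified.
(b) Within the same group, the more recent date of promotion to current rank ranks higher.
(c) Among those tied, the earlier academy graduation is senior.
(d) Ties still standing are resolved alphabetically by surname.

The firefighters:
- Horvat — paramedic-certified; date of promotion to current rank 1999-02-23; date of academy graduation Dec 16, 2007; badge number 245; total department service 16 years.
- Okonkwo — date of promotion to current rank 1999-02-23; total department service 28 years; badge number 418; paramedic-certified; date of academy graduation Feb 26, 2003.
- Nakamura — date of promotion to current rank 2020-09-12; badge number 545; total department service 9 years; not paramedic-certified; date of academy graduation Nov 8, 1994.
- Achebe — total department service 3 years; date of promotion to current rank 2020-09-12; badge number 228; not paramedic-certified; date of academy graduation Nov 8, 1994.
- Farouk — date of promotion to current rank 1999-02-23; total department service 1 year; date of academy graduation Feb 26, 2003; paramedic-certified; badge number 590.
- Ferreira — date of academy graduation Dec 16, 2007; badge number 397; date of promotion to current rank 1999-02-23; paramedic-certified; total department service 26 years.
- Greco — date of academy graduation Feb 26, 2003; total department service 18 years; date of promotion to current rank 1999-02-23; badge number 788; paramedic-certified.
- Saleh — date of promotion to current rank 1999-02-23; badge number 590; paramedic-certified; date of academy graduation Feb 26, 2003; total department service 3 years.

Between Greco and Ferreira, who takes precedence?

Greco

By the first rule: Farouk, Greco, Okonkwo, Saleh, Ferreira and Horvat (each paramedic-certified); then Achebe and Nakamura (both not paramedic-certified).
Farouk, Greco, Okonkwo, Saleh, Ferreira and Horvat all have date of promotion to current rank 1999-02-23, so the next rule applies.
Among Farouk, Greco, Okonkwo, Saleh, Ferreira and Horvat, by date of academy graduation (earlier first): Farouk, Greco, Okonkwo and Saleh (Feb 26, 2003) before Ferreira and Horvat (Dec 16, 2007).
Among Farouk, Greco, Okonkwo and Saleh, alphabetically by surname: Farouk before Greco before Okonkwo before Saleh.
Among Ferreira and Horvat, alphabetically by surname: Ferreira before Horvat.
Achebe and Nakamura both have date of promotion to current rank 2020-09-12, so the next rule applies.
Achebe and Nakamura both have date of academy graduation Nov 8, 1994, so the next rule applies.
Among Achebe and Nakamura, alphabetically by surname: Achebe before Nakamura.
So Greco takes precedence.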